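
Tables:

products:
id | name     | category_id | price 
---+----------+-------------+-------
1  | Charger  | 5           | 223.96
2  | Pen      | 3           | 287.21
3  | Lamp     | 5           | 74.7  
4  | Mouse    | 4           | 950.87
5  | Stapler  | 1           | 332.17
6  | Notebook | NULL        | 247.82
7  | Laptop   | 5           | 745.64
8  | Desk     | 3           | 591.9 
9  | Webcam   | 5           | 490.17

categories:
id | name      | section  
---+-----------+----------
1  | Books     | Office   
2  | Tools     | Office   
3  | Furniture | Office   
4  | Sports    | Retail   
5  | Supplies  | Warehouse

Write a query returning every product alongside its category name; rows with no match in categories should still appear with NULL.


LEFT JOIN keeps every row from products (the left table); where category_id has no match in categories, the category columns become NULL. Walk through each product:
  - product 1 (Charger): category_id=5 -> matches Supplies
  - product 2 (Pen): category_id=3 -> matches Furniture
  - product 3 (Lamp): category_id=5 -> matches Supplies
  - product 4 (Mouse): category_id=4 -> matches Sports
  - product 5 (Stapler): category_id=1 -> matches Books
  - product 6 (Notebook): category_id=NULL, no match -> kept with NULL
  - product 7 (Laptop): category_id=5 -> matches Supplies
  - product 8 (Desk): category_id=3 -> matches Furniture
  - product 9 (Webcam): category_id=5 -> matches Supplies
All 9 rows appear; 1 has NULL category.

SQL:
SELECT a.name, b.name AS category
FROM products a
LEFT JOIN categories b ON a.category_id = b.id

Result:
name     | category 
---------+----------
Charger  | Supplies 
Pen      | Furniture
Lamp     | Supplies 
Mouse    | Sports   
Stapler  | Books    
Notebook | NULL     
Laptop   | Supplies 
Desk     | Furniture
Webcam   | Supplies 


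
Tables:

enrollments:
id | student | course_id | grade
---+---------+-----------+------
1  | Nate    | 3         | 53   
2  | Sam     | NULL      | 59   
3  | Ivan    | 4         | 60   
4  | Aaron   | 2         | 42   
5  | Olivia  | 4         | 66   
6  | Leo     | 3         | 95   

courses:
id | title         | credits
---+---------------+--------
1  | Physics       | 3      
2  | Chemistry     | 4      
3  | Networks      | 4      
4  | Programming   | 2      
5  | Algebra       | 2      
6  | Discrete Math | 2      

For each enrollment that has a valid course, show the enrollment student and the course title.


INNER JOIN keeps only enrollments rows whose course_id matches an id in courses. Walk through each enrollment:
  - enrollment 1 (Nate): course_id=3 -> matches Networks
  - enrollment 2 (Sam): course_id=NULL, no match -> dropped
  - enrollment 3 (Ivan): course_id=4 -> matches Programming
  - enrollment 4 (Aaron): course_id=2 -> matches Chemistry
  - enrollment 5 (Olivia): course_id=4 -> matches Programming
  - enrollment 6 (Leo): course_id=3 -> matches Networks
So 1 of 6 rows is dropped.

SQL:
SELECT a.student, b.title AS course
FROM enrollments a
INNER JOIN courses b ON a.course_id = b.id

Result:
student | course     
--------+------------
Nate    | Networks   
Ivan    | Programming
Aaron   | Chemistry  
Olivia  | Programming
Leo     | Networks   


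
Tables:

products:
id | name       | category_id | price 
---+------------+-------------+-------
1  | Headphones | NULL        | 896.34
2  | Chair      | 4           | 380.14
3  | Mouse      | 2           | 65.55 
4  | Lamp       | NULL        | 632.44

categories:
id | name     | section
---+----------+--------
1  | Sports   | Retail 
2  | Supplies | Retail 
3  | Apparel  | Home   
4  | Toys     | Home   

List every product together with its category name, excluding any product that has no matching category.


INNER JOIN keeps only products rows whose category_id matches an id in categories. Walk through each product:
  - product 1 (Headphones): category_id=NULL, no match -> dropped
  - product 2 (Chair): category_id=4 -> matches Toys
  - product 3 (Mouse): category_id=2 -> matches Supplies
  - product 4 (Lamp): category_id=NULL, no match -> dropped
So 2 of 4 rows are dropped.

SQL:
SELECT a.name, b.name AS category
FROM products a
INNER JOIN categories b ON a.category_id = b.id

Result:
name  | category
------+---------
Chair | Toys    
Mouse | Supplies


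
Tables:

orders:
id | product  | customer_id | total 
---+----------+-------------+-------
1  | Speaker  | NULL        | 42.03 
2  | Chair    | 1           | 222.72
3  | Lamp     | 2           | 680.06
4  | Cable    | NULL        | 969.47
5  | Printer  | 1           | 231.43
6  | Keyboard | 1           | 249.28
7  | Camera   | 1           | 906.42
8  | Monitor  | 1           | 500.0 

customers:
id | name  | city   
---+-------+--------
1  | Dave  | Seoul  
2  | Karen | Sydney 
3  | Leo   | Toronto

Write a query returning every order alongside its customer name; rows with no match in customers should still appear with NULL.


LEFT JOIN keeps every row from orders (the left table); where customer_id has no match in customers, the customer columns become NULL. Walk through each order:
  - order 1 (Speaker): customer_id=NULL, no match -> kept with NULL
  - order 2 (Chair): customer_id=1 -> matches Dave
  - order 3 (Lamp): customer_id=2 -> matches Karen
  - order 4 (Cable): customer_id=NULL, no match -> kept with NULL
  - order 5 (Printer): customer_id=1 -> matches Dave
  - order 6 (Keyboard): customer_id=1 -> matches Dave
  - order 7 (Camera): customer_id=1 -> matches Dave
  - order 8 (Monitor): customer_id=1 -> matches Dave
All 8 rows appear; 2 have NULL customer.

SQL:
SELECT a.product, b.name AS customer
FROM orders a
LEFT JOIN customers b ON a.customer_id = b.id

Result:
product  | customer
---------+---------
Speaker  | NULL    
Chair    | Dave    
Lamp     | Karen   
Cable    | NULL    
Printer  | Dave    
Keyboard | Dave    
Camera   | Dave    
Monitor  | Dave    


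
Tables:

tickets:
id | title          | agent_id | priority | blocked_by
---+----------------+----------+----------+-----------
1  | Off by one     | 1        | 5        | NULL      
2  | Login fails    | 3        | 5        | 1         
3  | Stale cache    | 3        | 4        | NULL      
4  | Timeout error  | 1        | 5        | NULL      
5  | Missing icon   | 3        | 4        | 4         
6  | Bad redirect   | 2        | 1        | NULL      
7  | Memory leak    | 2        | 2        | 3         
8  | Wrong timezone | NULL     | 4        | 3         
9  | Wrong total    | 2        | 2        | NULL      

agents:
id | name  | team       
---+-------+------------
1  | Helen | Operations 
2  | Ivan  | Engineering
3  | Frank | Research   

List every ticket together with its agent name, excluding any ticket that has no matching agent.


INNER JOIN keeps only tickets rows whose agent_id matches an id in agents. Walk through each ticket:
  - ticket 1 (Off by one): agent_id=1 -> matches Helen
  - ticket 2 (Login fails): agent_id=3 -> matches Frank
  - ticket 3 (Stale cache): agent_id=3 -> matches Frank
  - ticket 4 (Timeout error): agent_id=1 -> matches Helen
  - ticket 5 (Missing icon): agent_id=3 -> matches Frank
  - ticket 6 (Bad redirect): agent_id=2 -> matches Ivan
  - ticket 7 (Memory leak): agent_id=2 -> matches Ivan
  - ticket 8 (Wrong timezone): agent_id=NULL, no match -> dropped
  - ticket 9 (Wrong total): agent_id=2 -> matches Ivan
So 1 of 9 rows is dropped.

SQL:
SELECT a.title, b.name AS agent
FROM tickets a
INNER JOIN agents b ON a.agent_id = b.id

Result:
title         | agent
--------------+------
Off by one    | Helen
Login fails   | Frank
Stale cache   | Frank
Timeout error | Helen
Missing icon  | Frank
Bad redirect  | Ivan 
Memory leak   | Ivan 
Wrong total   | Ivan 


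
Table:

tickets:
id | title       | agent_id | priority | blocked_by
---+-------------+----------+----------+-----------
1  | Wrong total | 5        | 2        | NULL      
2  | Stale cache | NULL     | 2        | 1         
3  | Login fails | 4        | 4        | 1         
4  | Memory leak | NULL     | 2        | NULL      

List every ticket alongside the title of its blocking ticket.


This is a self-join: tickets is joined to a second copy of itself, matching each row's blocked_by to another row's id. Use LEFT JOIN so rows with blocked_by=NULL are kept.
  - ticket 1 (Wrong total): blocked_by=NULL -> NULL
  - ticket 2 (Stale cache): blocked_by=1 -> Wrong total
  - ticket 3 (Login fails): blocked_by=1 -> Wrong total
  - ticket 4 (Memory leak): blocked_by=NULL -> NULL

SQL:
SELECT a.title AS item, b.title AS blocked_by
FROM tickets a
LEFT JOIN tickets b ON a.blocked_by = b.id

Result:
item        | blocked_by 
------------+------------
Wrong total | NULL       
Stale cache | Wrong total
Login fails | Wrong total
Memory leak | NULL       


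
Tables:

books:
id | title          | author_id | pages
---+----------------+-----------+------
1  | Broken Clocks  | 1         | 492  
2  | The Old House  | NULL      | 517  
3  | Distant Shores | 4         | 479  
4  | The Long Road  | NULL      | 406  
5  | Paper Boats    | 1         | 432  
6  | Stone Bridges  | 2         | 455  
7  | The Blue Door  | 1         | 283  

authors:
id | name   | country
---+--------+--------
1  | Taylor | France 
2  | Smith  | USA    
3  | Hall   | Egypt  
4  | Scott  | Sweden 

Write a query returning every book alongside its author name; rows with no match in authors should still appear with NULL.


LEFT JOIN keeps every row from books (the left table); where author_id has no match in authors, the author columns become NULL. Walk through each book:
  - book 1 (Broken Clocks): author_id=1 -> matches Taylor
  - book 2 (The Old House): author_id=NULL, no match -> kept with NULL
  - book 3 (Distant Shores): author_id=4 -> matches Scott
  - book 4 (The Long Road): author_id=NULL, no match -> kept with NULL
  - book 5 (Paper Boats): author_id=1 -> matches Taylor
  - book 6 (Stone Bridges): author_id=2 -> matches Smith
  - book 7 (The Blue Door): author_id=1 -> matches Taylor
All 7 rows appear; 2 have NULL author.

SQL:
SELECT a.title, b.name AS author
FROM books a
LEFT JOIN authors b ON a.author_id = b.id

Result:
title          | author
---------------+-------
Broken Clocks  | Taylor
The Old House  | NULL  
Distant Shores | Scott 
The Long Road  | NULL  
Paper Boats    | Taylor
Stone Bridges  | Smith 
The Blue Door  | Taylor


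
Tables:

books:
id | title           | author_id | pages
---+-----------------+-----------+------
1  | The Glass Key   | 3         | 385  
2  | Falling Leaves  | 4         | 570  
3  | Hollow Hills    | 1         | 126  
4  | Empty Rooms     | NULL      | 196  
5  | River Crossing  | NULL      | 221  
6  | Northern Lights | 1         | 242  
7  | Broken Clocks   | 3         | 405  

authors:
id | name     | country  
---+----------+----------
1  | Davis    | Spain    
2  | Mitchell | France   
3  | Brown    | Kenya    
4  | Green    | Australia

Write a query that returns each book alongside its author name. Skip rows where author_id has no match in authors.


INNER JOIN keeps only books rows whose author_id matches an id in authors. Walk through each book:
  - book 1 (The Glass Key): author_id=3 -> matches Brown
  - book 2 (Falling Leaves): author_id=4 -> matches Green
  - book 3 (Hollow Hills): author_id=1 -> matches Davis
  - book 4 (Empty Rooms): author_id=NULL, no match -> dropped
  - book 5 (River Crossing): author_id=NULL, no match -> dropped
  - book 6 (Northern Lights): author_id=1 -> matches Davis
  - book 7 (Broken Clocks): author_id=3 -> matches Brown
So 2 of 7 rows are dropped.

SQL:
SELECT a.title, b.name AS author
FROM books a
INNER JOIN authors b ON a.author_id = b.id

Result:
title           | author
----------------+-------
The Glass Key   | Brown 
Falling Leaves  | Green 
Hollow Hills    | Davis 
Northern Lights | Davis 
Broken Clocks   | Brown 


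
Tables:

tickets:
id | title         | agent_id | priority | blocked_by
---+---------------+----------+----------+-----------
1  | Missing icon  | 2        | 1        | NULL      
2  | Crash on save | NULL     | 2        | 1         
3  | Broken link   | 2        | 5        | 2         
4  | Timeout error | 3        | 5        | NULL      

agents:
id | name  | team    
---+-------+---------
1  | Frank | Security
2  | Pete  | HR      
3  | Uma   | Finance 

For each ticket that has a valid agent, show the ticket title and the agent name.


INNER JOIN keeps only tickets rows whose agent_id matches an id in agents. Walk through each ticket:
  - ticket 1 (Missing icon): agent_id=2 -> matches Pete
  - ticket 2 (Crash on save): agent_id=NULL, no match -> dropped
  - ticket 3 (Broken link): agent_id=2 -> matches Pete
  - ticket 4 (Timeout error): agent_id=3 -> matches Uma
So 1 of 4 rows is dropped.

SQL:
SELECT a.title, b.name AS agent
FROM tickets a
INNER JOIN agents b ON a.agent_id = b.id

Result:
title         | agent
--------------+------
Missing icon  | Pete 
Broken link   | Pete 
Timeout error | Uma  


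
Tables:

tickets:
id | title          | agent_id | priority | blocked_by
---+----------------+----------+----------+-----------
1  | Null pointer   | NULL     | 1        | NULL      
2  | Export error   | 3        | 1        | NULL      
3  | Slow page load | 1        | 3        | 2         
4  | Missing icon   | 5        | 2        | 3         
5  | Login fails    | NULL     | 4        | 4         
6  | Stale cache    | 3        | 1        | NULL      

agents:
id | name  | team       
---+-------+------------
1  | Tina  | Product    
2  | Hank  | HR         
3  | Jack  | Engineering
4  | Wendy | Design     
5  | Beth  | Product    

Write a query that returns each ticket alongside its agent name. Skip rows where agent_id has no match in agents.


INNER JOIN keeps only tickets rows whose agent_id matches an id in agents. Walk through each ticket:
  - ticket 1 (Null pointer): agent_id=NULL, no match -> dropped
  - ticket 2 (Export error): agent_id=3 -> matches Jack
  - ticket 3 (Slow page load): agent_id=1 -> matches Tina
  - ticket 4 (Missing icon): agent_id=5 -> matches Beth
  - ticket 5 (Login fails): agent_id=NULL, no match -> dropped
  - ticket 6 (Stale cache): agent_id=3 -> matches Jack
So 2 of 6 rows are dropped.

SQL:
SELECT a.title, b.name AS agent
FROM tickets a
INNER JOIN agents b ON a.agent_id = b.id

Result:
title          | agent
---------------+------
Export error   | Jack 
Slow page load | Tina 
Missing icon   | Beth 
Stale cache    | Jack 


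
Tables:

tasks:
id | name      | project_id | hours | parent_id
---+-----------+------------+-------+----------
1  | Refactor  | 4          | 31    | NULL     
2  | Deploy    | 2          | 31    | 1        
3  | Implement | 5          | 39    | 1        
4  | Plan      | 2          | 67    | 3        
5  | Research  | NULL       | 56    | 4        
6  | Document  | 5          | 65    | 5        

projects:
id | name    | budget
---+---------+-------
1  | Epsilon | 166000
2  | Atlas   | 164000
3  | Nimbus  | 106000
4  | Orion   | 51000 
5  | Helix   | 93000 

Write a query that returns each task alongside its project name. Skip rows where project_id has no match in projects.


INNER JOIN keeps only tasks rows whose project_id matches an id in projects. Walk through each task:
  - task 1 (Refactor): project_id=4 -> matches Orion
  - task 2 (Deploy): project_id=2 -> matches Atlas
  - task 3 (Implement): project_id=5 -> matches Helix
  - task 4 (Plan): project_id=2 -> matches Atlas
  - task 5 (Research): project_id=NULL, no match -> dropped
  - task 6 (Document): project_id=5 -> matches Helix
So 1 of 6 rows is dropped.

SQL:
SELECT a.name, b.name AS project
FROM tasks a
INNER JOIN projects b ON a.project_id = b.id

Result:
name      | project
----------+--------
Refactor  | Orion  
Deploy    | Atlas  
Implement | Helix  
Plan      | Atlas  
Document  | Helix  


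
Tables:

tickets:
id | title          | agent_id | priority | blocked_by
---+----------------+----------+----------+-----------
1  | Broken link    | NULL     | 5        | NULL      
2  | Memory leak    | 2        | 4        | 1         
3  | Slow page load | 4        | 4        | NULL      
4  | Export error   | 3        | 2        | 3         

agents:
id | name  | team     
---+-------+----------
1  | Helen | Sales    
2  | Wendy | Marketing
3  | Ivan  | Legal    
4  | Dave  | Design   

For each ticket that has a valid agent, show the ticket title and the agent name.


INNER JOIN keeps only tickets rows whose agent_id matches an id in agents. Walk through each ticket:
  - ticket 1 (Broken link): agent_id=NULL, no match -> dropped
  - ticket 2 (Memory leak): agent_id=2 -> matches Wendy
  - ticket 3 (Slow page load): agent_id=4 -> matches Dave
  - ticket 4 (Export error): agent_id=3 -> matches Ivan
So 1 of 4 rows is dropped.

SQL:
SELECT a.title, b.name AS agent
FROM tickets a
INNER JOIN agents b ON a.agent_id = b.id

Result:
title          | agent
---------------+------
Memory leak    | Wendy
Slow page load | Dave 
Export error   | Ivan 


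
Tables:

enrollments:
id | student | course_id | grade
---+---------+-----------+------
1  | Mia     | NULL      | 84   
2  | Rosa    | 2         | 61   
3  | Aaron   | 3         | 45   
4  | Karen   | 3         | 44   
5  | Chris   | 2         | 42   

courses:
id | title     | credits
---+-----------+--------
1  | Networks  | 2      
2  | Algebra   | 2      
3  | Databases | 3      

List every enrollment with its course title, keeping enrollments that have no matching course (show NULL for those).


LEFT JOIN keeps every row from enrollments (the left table); where course_id has no match in courses, the course columns become NULL. Walk through each enrollment:
  - enrollment 1 (Mia): course_id=NULL, no match -> kept with NULL
  - enrollment 2 (Rosa): course_id=2 -> matches Algebra
  - enrollment 3 (Aaron): course_id=3 -> matches Databases
  - enrollment 4 (Karen): course_id=3 -> matches Databases
  - enrollment 5 (Chris): course_id=2 -> matches Algebra
All 5 rows appear; 1 has NULL course.

SQL:
SELECT a.student, b.title AS course
FROM enrollments a
LEFT JOIN courses b ON a.course_id = b.id

Result:
student | course   
--------+----------
Mia     | NULL     
Rosa    | Algebra  
Aaron   | Databases
Karen   | Databases
Chris   | Algebra  


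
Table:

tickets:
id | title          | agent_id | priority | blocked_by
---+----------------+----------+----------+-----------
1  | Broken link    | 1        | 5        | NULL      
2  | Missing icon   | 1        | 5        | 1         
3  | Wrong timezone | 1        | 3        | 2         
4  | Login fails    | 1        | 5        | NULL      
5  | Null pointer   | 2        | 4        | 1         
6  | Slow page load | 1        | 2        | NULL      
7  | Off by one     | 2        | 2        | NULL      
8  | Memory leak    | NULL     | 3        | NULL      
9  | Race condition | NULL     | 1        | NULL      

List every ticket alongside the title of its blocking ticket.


This is a self-join: tickets is joined to a second copy of itself, matching each row's blocked_by to another row's id. Use LEFT JOIN so rows with blocked_by=NULL are kept.
  - ticket 1 (Broken link): blocked_by=NULL -> NULL
  - ticket 2 (Missing icon): blocked_by=1 -> Broken link
  - ticket 3 (Wrong timezone): blocked_by=2 -> Missing icon
  - ticket 4 (Login fails): blocked_by=NULL -> NULL
  - ticket 5 (Null pointer): blocked_by=1 -> Broken link
  - ticket 6 (Slow page load): blocked_by=NULL -> NULL
  - ticket 7 (Off by one): blocked_by=NULL -> NULL
  - ticket 8 (Memory leak): blocked_by=NULL -> NULL
  - ticket 9 (Race condition): blocked_by=NULL -> NULL

SQL:
SELECT a.title AS item, b.title AS blocked_by
FROM tickets a
LEFT JOIN tickets b ON a.blocked_by = b.id

Result:
item           | blocked_by  
---------------+-------------
Broken link    | NULL        
Missing icon   | Broken link 
Wrong timezone | Missing icon
Login fails    | NULL        
Null pointer   | Broken link 
Slow page load | NULL        
Off by one     | NULL        
Memory leak    | NULL        
Race condition | NULL        


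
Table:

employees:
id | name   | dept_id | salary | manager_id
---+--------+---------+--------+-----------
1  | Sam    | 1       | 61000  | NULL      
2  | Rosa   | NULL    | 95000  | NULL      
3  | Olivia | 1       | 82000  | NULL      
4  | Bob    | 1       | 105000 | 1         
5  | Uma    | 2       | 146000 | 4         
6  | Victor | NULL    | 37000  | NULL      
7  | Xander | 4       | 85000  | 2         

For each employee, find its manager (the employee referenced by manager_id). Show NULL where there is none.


This is a self-join: employees is joined to a second copy of itself, matching each row's manager_id to another row's id. Use LEFT JOIN so rows with manager_id=NULL are kept.
  - employee 1 (Sam): manager_id=NULL -> NULL
  - employee 2 (Rosa): manager_id=NULL -> NULL
  - employee 3 (Olivia): manager_id=NULL -> NULL
  - employee 4 (Bob): manager_id=1 -> Sam
  - employee 5 (Uma): manager_id=4 -> Bob
  - employee 6 (Victor): manager_id=NULL -> NULL
  - employee 7 (Xander): manager_id=2 -> Rosa

SQL:
SELECT a.name AS item, b.name AS manager
FROM employees a
LEFT JOIN employees b ON a.manager_id = b.id

Result:
item   | manager
-------+--------
Sam    | NULL   
Rosa   | NULL   
Olivia | NULL   
Bob    | Sam    
Uma    | Bob    
Victor | NULL   
Xander | Rosa   


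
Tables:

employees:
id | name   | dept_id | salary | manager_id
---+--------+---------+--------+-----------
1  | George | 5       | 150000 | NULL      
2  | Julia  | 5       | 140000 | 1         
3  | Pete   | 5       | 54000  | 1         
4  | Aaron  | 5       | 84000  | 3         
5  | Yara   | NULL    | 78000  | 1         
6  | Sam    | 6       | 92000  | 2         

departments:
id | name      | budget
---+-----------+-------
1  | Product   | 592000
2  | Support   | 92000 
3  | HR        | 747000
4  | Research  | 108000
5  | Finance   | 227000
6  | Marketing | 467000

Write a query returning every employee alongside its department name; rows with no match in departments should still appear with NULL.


LEFT JOIN keeps every row from employees (the left table); where dept_id has no match in departments, the department columns become NULL. Walk through each employee:
  - employee 1 (George): dept_id=5 -> matches Finance
  - employee 2 (Julia): dept_id=5 -> matches Finance
  - employee 3 (Pete): dept_id=5 -> matches Finance
  - employee 4 (Aaron): dept_id=5 -> matches Finance
  - employee 5 (Yara): dept_id=NULL, no match -> kept with NULL
  - employee 6 (Sam): dept_id=6 -> matches Marketing
All 6 rows appear; 1 has NULL department.

SQL:
SELECT a.name, b.name AS department
FROM employees a
LEFT JOIN departments b ON a.dept_id = b.id

Result:
name   | department
-------+-----------
George | Finance   
Julia  | Finance   
Pete   | Finance   
Aaron  | Finance   
Yara   | NULL      
Sam    | Marketing 


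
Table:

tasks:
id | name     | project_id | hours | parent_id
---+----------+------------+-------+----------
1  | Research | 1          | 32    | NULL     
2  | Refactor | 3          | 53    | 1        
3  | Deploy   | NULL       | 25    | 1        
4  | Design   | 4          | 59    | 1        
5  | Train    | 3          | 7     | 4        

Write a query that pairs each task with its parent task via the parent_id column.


This is a self-join: tasks is joined to a second copy of itself, matching each row's parent_id to another row's id. Use LEFT JOIN so rows with parent_id=NULL are kept.
  - task 1 (Research): parent_id=NULL -> NULL
  - task 2 (Refactor): parent_id=1 -> Research
  - task 3 (Deploy): parent_id=1 -> Research
  - task 4 (Design): parent_id=1 -> Research
  - task 5 (Train): parent_id=4 -> Design

SQL:
SELECT a.name AS item, b.name AS parent
FROM tasks a
LEFT JOIN tasks b ON a.parent_id = b.id

Result:
item     | parent  
---------+---------
Research | NULL    
Refactor | Research
Deploy   | Research
Design   | Research
Train    | Design  


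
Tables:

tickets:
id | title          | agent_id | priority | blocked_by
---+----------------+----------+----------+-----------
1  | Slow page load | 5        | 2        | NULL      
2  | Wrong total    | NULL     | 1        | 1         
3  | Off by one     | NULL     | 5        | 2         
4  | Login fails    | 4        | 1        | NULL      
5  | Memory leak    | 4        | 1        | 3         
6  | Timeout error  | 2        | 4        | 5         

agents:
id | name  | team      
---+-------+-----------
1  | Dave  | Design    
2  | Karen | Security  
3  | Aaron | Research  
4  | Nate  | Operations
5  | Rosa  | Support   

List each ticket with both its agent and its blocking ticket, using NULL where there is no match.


Two LEFT JOINs from the same base table tickets: one to agents via agent_id, one to tickets itself via blocked_by. Both are LEFT so every ticket is preserved.
Match against agents:
  - ticket 1 (Slow page load): agent_id=5 -> matches Rosa
  - ticket 2 (Wrong total): agent_id=NULL, no match -> kept with NULL
  - ticket 3 (Off by one): agent_id=NULL, no match -> kept with NULL
  - ticket 4 (Login fails): agent_id=4 -> matches Nate
  - ticket 5 (Memory leak): agent_id=4 -> matches Nate
  - ticket 6 (Timeout error): agent_id=2 -> matches Karen
Match against tickets (self):
  - ticket 1 (Slow page load): blocked_by=NULL -> NULL
  - ticket 2 (Wrong total): blocked_by=1 -> Slow page load
  - ticket 3 (Off by one): blocked_by=2 -> Wrong total
  - ticket 4 (Login fails): blocked_by=NULL -> NULL
  - ticket 5 (Memory leak): blocked_by=3 -> Off by one
  - ticket 6 (Timeout error): blocked_by=5 -> Memory leak

SQL:
SELECT a.title, b.name AS agent, c.title AS blocked_by
FROM tickets a
LEFT JOIN agents b ON a.agent_id = b.id
LEFT JOIN tickets c ON a.blocked_by = c.id

Result:
title          | agent | blocked_by    
---------------+-------+---------------
Slow page load | Rosa  | NULL          
Wrong total    | NULL  | Slow page load
Off by one     | NULL  | Wrong total   
Login fails    | Nate  | NULL          
Memory leak    | Nate  | Off by one    
Timeout error  | Karen | Memory leak   


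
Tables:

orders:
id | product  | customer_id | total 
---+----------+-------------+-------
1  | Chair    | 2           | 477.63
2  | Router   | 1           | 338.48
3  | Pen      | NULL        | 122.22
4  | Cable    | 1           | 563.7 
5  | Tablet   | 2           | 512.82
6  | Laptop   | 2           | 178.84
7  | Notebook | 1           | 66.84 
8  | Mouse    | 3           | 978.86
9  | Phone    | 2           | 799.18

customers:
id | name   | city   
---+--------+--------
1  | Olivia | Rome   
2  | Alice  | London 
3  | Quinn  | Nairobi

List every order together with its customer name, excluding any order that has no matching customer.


INNER JOIN keeps only orders rows whose customer_id matches an id in customers. Walk through each order:
  - order 1 (Chair): customer_id=2 -> matches Alice
  - order 2 (Router): customer_id=1 -> matches Olivia
  - order 3 (Pen): customer_id=NULL, no match -> dropped
  - order 4 (Cable): customer_id=1 -> matches Olivia
  - order 5 (Tablet): customer_id=2 -> matches Alice
  - order 6 (Laptop): customer_id=2 -> matches Alice
  - order 7 (Notebook): customer_id=1 -> matches Olivia
  - order 8 (Mouse): customer_id=3 -> matches Quinn
  - order 9 (Phone): customer_id=2 -> matches Alice
So 1 of 9 rows is dropped.

SQL:
SELECT a.product, b.name AS customer
FROM orders a
INNER JOIN customers b ON a.customer_id = b.id

Result:
product  | customer
---------+---------
Chair    | Alice   
Router   | Olivia  
Cable    | Olivia  
Tablet   | Alice   
Laptop   | Alice   
Notebook | Olivia  
Mouse    | Quinn   
Phone    | Alice   


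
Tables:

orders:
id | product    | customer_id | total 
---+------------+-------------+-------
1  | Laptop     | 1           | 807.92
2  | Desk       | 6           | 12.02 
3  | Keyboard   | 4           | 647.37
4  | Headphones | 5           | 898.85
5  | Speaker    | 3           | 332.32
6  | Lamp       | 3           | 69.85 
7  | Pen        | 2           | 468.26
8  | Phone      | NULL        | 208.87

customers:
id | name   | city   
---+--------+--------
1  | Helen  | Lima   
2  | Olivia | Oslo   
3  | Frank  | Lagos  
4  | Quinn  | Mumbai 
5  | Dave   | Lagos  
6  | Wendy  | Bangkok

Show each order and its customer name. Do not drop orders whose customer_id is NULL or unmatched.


LEFT JOIN keeps every row from orders (the left table); where customer_id has no match in customers, the customer columns become NULL. Walk through each order:
  - order 1 (Laptop): customer_id=1 -> matches Helen
  - order 2 (Desk): customer_id=6 -> matches Wendy
  - order 3 (Keyboard): customer_id=4 -> matches Quinn
  - order 4 (Headphones): customer_id=5 -> matches Dave
  - order 5 (Speaker): customer_id=3 -> matches Frank
  - order 6 (Lamp): customer_id=3 -> matches Frank
  - order 7 (Pen): customer_id=2 -> matches Olivia
  - order 8 (Phone): customer_id=NULL, no match -> kept with NULL
All 8 rows appear; 1 has NULL customer.

SQL:
SELECT a.product, b.name AS customer
FROM orders a
LEFT JOIN customers b ON a.customer_id = b.id

Result:
product    | customer
-----------+---------
Laptop     | Helen   
Desk       | Wendy   
Keyboard   | Quinn   
Headphones | Dave    
Speaker    | Frank   
Lamp       | Frank   
Pen        | Olivia  
Phone      | NULL    


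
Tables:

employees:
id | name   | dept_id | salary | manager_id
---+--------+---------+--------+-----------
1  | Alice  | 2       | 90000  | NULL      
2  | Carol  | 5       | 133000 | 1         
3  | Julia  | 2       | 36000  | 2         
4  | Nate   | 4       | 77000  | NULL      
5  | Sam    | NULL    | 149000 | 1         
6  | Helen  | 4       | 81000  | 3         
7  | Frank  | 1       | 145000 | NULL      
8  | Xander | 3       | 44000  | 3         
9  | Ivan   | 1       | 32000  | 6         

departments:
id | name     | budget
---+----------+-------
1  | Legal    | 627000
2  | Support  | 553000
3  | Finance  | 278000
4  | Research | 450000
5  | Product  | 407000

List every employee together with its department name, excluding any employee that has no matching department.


INNER JOIN keeps only employees rows whose dept_id matches an id in departments. Walk through each employee:
  - employee 1 (Alice): dept_id=2 -> matches Support
  - employee 2 (Carol): dept_id=5 -> matches Product
  - employee 3 (Julia): dept_id=2 -> matches Support
  - employee 4 (Nate): dept_id=4 -> matches Research
  - employee 5 (Sam): dept_id=NULL, no match -> dropped
  - employee 6 (Helen): dept_id=4 -> matches Research
  - employee 7 (Frank): dept_id=1 -> matches Legal
  - employee 8 (Xander): dept_id=3 -> matches Finance
  - employee 9 (Ivan): dept_id=1 -> matches Legal
So 1 of 9 rows is dropped.

SQL:
SELECT a.name, b.name AS department
FROM employees a
INNER JOIN departments b ON a.dept_id = b.id

Result:
name   | department
-------+-----------
Alice  | Support   
Carol  | Product   
Julia  | Support   
Nate   | Research  
Helen  | Research  
Frank  | Legal     
Xander | Finance   
Ivan   | Legal     


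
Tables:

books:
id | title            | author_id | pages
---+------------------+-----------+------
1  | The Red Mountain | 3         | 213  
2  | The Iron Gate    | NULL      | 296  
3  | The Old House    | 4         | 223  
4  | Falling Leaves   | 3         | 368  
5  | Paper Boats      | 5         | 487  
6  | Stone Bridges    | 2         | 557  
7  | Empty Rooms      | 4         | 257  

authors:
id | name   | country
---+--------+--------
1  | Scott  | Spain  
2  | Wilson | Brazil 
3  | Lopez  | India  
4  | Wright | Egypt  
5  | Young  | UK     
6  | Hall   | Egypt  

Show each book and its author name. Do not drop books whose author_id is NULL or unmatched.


LEFT JOIN keeps every row from books (the left table); where author_id has no match in authors, the author columns become NULL. Walk through each book:
  - book 1 (The Red Mountain): author_id=3 -> matches Lopez
  - book 2 (The Iron Gate): author_id=NULL, no match -> kept with NULL
  - book 3 (The Old House): author_id=4 -> matches Wright
  - book 4 (Falling Leaves): author_id=3 -> matches Lopez
  - book 5 (Paper Boats): author_id=5 -> matches Young
  - book 6 (Stone Bridges): author_id=2 -> matches Wilson
  - book 7 (Empty Rooms): author_id=4 -> matches Wright
All 7 rows appear; 1 has NULL author.

SQL:
SELECT a.title, b.name AS author
FROM books a
LEFT JOIN authors b ON a.author_id = b.id

Result:
title            | author
-----------------+-------
The Red Mountain | Lopez 
The Iron Gate    | NULL  
The Old House    | Wright
Falling Leaves   | Lopez 
Paper Boats      | Young 
Stone Bridges    | Wilson
Empty Rooms      | Wright


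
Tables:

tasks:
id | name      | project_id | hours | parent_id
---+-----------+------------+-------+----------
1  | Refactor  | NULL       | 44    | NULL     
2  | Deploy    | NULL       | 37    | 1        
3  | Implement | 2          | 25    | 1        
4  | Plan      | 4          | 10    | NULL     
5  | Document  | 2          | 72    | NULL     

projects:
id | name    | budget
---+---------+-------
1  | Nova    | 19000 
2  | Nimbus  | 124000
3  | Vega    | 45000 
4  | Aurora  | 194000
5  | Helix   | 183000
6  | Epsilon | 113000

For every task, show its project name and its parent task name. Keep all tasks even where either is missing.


Two LEFT JOINs from the same base table tasks: one to projects via project_id, one to tasks itself via parent_id. Both are LEFT so every task is preserved.
Match against projects:
  - task 1 (Refactor): project_id=NULL, no match -> kept with NULL
  - task 2 (Deploy): project_id=NULL, no match -> kept with NULL
  - task 3 (Implement): project_id=2 -> matches Nimbus
  - task 4 (Plan): project_id=4 -> matches Aurora
  - task 5 (Document): project_id=2 -> matches Nimbus
Match against tasks (self):
  - task 1 (Refactor): parent_id=NULL -> NULL
  - task 2 (Deploy): parent_id=1 -> Refactor
  - task 3 (Implement): parent_id=1 -> Refactor
  - task 4 (Plan): parent_id=NULL -> NULL
  - task 5 (Document): parent_id=NULL -> NULL

SQL:
SELECT a.name, b.name AS project, c.name AS parent
FROM tasks a
LEFT JOIN projects b ON a.project_id = b.id
LEFT JOIN tasks c ON a.parent_id = c.id

Result:
name      | project | parent  
----------+---------+---------
Refactor  | NULL    | NULL    
Deploy    | NULL    | Refactor
Implement | Nimbus  | Refactor
Plan      | Aurora  | NULL    
Document  | Nimbus  | NULL    


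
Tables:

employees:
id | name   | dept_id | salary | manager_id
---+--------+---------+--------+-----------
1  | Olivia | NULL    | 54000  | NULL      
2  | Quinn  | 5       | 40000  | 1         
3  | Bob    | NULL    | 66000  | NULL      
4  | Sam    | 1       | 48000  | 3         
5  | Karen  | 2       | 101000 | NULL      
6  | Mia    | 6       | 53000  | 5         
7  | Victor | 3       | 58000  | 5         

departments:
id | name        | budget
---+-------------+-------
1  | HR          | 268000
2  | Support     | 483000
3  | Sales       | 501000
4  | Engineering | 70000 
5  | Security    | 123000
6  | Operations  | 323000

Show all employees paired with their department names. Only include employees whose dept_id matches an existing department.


INNER JOIN keeps only employees rows whose dept_id matches an id in departments. Walk through each employee:
  - employee 1 (Olivia): dept_id=NULL, no match -> dropped
  - employee 2 (Quinn): dept_id=5 -> matches Security
  - employee 3 (Bob): dept_id=NULL, no match -> dropped
  - employee 4 (Sam): dept_id=1 -> matches HR
  - employee 5 (Karen): dept_id=2 -> matches Support
  - employee 6 (Mia): dept_id=6 -> matches Operations
  - employee 7 (Victor): dept_id=3 -> matches Sales
So 2 of 7 rows are dropped.

SQL:
SELECT a.name, b.name AS department
FROM employees a
INNER JOIN departments b ON a.dept_id = b.id

Result:
name   | department
-------+-----------
Quinn  | Security  
Sam    | HR        
Karen  | Support   
Mia    | Operations
Victor | Sales     


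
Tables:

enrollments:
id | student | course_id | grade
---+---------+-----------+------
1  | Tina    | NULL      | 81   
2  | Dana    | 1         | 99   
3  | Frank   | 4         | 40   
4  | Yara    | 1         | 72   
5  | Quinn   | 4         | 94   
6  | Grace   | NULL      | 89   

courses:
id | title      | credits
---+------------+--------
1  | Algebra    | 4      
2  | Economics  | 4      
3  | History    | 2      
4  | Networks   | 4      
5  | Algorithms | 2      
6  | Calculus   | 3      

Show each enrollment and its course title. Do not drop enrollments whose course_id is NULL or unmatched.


LEFT JOIN keeps every row from enrollments (the left table); where course_id has no match in courses, the course columns become NULL. Walk through each enrollment:
  - enrollment 1 (Tina): course_id=NULL, no match -> kept with NULL
  - enrollment 2 (Dana): course_id=1 -> matches Algebra
  - enrollment 3 (Frank): course_id=4 -> matches Networks
  - enrollment 4 (Yara): course_id=1 -> matches Algebra
  - enrollment 5 (Quinn): course_id=4 -> matches Networks
  - enrollment 6 (Grace): course_id=NULL, no match -> kept with NULL
All 6 rows appear; 2 have NULL course.

SQL:
SELECT a.student, b.title AS course
FROM enrollments a
LEFT JOIN courses b ON a.course_id = b.id

Result:
student | course  
--------+---------
Tina    | NULL    
Dana    | Algebra 
Frank   | Networks
Yara    | Algebra 
Quinn   | Networks
Grace   | NULL    


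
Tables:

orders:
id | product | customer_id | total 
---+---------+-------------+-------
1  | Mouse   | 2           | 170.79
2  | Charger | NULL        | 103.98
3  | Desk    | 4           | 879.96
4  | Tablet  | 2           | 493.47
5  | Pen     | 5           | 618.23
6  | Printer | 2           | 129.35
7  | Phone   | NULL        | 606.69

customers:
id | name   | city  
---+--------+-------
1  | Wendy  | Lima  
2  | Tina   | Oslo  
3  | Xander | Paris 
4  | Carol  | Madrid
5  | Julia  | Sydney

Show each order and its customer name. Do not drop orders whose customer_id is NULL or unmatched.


LEFT JOIN keeps every row from orders (the left table); where customer_id has no match in customers, the customer columns become NULL. Walk through each order:
  - order 1 (Mouse): customer_id=2 -> matches Tina
  - order 2 (Charger): customer_id=NULL, no match -> kept with NULL
  - order 3 (Desk): customer_id=4 -> matches Carol
  - order 4 (Tablet): customer_id=2 -> matches Tina
  - order 5 (Pen): customer_id=5 -> matches Julia
  - order 6 (Printer): customer_id=2 -> matches Tina
  - order 7 (Phone): customer_id=NULL, no match -> kept with NULL
All 7 rows appear; 2 have NULL customer.

SQL:
SELECT a.product, b.name AS customer
FROM orders a
LEFT JOIN customers b ON a.customer_id = b.id

Result:
product | customer
--------+---------
Mouse   | Tina    
Charger | NULL    
Desk    | Carol   
Tablet  | Tina    
Pen     | Julia   
Printer | Tina    
Phone   | NULL    


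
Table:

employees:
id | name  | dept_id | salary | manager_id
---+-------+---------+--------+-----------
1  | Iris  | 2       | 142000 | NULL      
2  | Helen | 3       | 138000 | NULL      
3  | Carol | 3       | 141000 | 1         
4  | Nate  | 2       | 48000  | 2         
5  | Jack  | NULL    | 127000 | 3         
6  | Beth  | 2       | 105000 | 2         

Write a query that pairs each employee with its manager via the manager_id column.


This is a self-join: employees is joined to a second copy of itself, matching each row's manager_id to another row's id. Use LEFT JOIN so rows with manager_id=NULL are kept.
  - employee 1 (Iris): manager_id=NULL -> NULL
  - employee 2 (Helen): manager_id=NULL -> NULL
  - employee 3 (Carol): manager_id=1 -> Iris
  - employee 4 (Nate): manager_id=2 -> Helen
  - employee 5 (Jack): manager_id=3 -> Carol
  - employee 6 (Beth): manager_id=2 -> Helen

SQL:
SELECT a.name AS item, b.name AS manager
FROM employees a
LEFT JOIN employees b ON a.manager_id = b.id

Result:
item  | manager
------+--------
Iris  | NULL   
Helen | NULL   
Carol | Iris   
Nate  | Helen  
Jack  | Carol  
Beth  | Helen  


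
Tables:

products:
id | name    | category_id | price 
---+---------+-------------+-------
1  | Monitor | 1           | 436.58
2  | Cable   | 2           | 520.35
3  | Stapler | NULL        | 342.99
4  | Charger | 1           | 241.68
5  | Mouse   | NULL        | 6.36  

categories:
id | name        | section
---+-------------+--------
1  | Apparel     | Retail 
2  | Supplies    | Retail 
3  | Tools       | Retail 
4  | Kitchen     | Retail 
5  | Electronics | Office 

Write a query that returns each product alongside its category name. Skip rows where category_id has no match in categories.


INNER JOIN keeps only products rows whose category_id matches an id in categories. Walk through each product:
  - product 1 (Monitor): category_id=1 -> matches Apparel
  - product 2 (Cable): category_id=2 -> matches Supplies
  - product 3 (Stapler): category_id=NULL, no match -> dropped
  - product 4 (Charger): category_id=1 -> matches Apparel
  - product 5 (Mouse): category_id=NULL, no match -> dropped
So 2 of 5 rows are dropped.

SQL:
SELECT a.name, b.name AS category
FROM products a
INNER JOIN categories b ON a.category_id = b.id

Result:
name    | category
--------+---------
Monitor | Apparel 
Cable   | Supplies
Charger | Apparel 
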